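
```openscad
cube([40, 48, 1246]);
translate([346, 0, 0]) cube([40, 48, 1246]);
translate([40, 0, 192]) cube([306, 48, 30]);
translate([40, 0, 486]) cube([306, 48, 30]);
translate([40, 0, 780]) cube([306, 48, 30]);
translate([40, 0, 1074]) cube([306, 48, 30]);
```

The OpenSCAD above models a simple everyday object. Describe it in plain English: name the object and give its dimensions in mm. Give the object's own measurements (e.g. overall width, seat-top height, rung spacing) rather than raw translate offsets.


A straight ladder. Two 40×48 mm vertical rails, 1246 mm tall, stand 386 mm apart (outside-to-outside) with their front faces coplanar on the −y side. 4 rungs, each 48 mm deep and 30 mm tall, span between the inner faces of the rails, front faces flush with the rails. The lowest rung's underside is at z = 192 mm and rungs are spaced 294 mm apart (underside to underside).


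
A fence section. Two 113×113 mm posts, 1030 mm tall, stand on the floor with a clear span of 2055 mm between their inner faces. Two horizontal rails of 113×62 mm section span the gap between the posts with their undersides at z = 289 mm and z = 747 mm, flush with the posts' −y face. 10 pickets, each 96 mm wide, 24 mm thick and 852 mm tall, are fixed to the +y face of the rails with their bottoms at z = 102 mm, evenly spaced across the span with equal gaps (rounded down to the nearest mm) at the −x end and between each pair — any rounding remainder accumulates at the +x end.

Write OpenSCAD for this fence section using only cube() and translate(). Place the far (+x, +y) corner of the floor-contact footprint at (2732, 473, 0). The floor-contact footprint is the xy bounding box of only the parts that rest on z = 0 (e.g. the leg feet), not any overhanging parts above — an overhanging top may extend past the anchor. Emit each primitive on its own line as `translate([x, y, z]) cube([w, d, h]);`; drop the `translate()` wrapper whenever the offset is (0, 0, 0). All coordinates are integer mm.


translate([451, 360, 0]) cube([113, 113, 1030]);
translate([2619, 360, 0]) cube([113, 113, 1030]);
translate([564, 360, 289]) cube([2055, 113, 62]);
translate([564, 360, 747]) cube([2055, 113, 62]);
translate([663, 473, 102]) cube([96, 24, 852]);
translate([858, 473, 102]) cube([96, 24, 852]);
translate([1053, 473, 102]) cube([96, 24, 852]);
translate([1248, 473, 102]) cube([96, 24, 852]);
translate([1443, 473, 102]) cube([96, 24, 852]);
translate([1638, 473, 102]) cube([96, 24, 852]);
translate([1833, 473, 102]) cube([96, 24, 852]);
translate([2028, 473, 102]) cube([96, 24, 852]);
translate([2223, 473, 102]) cube([96, 24, 852]);
translate([2418, 473, 102]) cube([96, 24, 852]);


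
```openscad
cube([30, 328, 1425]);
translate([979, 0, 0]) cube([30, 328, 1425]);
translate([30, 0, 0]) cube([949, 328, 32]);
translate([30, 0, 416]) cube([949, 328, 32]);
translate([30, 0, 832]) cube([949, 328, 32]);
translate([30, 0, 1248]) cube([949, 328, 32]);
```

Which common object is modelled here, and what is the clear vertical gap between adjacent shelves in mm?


A bookshelf. The clear shelf gap is 384 mm.

Two tall side panels with 4 horizontal boards between them — a bookshelf. The first two shelf undersides are at z = 0 and z = 416; with shelf thickness 32, the clear gap is 416 − 0 − 32 = 384 mm.


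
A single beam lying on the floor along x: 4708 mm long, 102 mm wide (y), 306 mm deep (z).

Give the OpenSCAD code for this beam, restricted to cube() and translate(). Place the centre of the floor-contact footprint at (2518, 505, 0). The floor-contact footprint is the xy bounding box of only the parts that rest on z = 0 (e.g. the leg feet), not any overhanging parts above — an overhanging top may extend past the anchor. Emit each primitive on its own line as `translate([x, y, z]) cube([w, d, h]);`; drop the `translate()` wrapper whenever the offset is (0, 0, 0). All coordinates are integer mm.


translate([164, 454, 0]) cube([4708, 102, 306]);


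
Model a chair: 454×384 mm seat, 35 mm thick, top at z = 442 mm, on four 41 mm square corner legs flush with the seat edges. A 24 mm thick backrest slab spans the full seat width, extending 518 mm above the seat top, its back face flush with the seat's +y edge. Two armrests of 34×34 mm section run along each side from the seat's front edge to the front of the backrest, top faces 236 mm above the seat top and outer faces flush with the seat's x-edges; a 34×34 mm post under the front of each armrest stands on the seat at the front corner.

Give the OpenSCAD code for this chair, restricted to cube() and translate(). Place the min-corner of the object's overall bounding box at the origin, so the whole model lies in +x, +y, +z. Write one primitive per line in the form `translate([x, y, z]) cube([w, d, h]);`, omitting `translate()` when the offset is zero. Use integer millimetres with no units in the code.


translate([0, 0, 407]) cube([454, 384, 35]);
cube([41, 41, 407]);
translate([413, 0, 0]) cube([41, 41, 407]);
translate([0, 343, 0]) cube([41, 41, 407]);
translate([413, 343, 0]) cube([41, 41, 407]);
translate([0, 360, 442]) cube([454, 24, 518]);
translate([0, 0, 644]) cube([34, 360, 34]);
translate([420, 0, 644]) cube([34, 360, 34]);
translate([0, 0, 442]) cube([34, 34, 202]);
translate([420, 0, 442]) cube([34, 34, 202]);


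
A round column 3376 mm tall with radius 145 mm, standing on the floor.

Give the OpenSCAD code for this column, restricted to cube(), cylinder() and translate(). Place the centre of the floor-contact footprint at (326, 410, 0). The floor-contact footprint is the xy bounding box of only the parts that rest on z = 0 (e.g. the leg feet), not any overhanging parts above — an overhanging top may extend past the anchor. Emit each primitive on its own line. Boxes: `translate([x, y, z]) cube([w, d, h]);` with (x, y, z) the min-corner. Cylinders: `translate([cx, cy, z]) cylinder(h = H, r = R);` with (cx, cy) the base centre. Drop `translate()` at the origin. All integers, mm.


translate([326, 410, 0]) cylinder(h = 3376, r = 145);


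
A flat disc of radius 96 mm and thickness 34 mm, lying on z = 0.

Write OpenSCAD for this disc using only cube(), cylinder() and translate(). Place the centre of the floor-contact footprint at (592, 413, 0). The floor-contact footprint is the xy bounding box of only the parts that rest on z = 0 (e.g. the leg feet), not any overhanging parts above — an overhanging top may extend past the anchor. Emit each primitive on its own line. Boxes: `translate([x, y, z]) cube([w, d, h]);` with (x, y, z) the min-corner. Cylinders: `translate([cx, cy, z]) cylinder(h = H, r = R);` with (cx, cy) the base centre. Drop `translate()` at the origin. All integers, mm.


translate([592, 413, 0]) cylinder(h = 34, r = 96);


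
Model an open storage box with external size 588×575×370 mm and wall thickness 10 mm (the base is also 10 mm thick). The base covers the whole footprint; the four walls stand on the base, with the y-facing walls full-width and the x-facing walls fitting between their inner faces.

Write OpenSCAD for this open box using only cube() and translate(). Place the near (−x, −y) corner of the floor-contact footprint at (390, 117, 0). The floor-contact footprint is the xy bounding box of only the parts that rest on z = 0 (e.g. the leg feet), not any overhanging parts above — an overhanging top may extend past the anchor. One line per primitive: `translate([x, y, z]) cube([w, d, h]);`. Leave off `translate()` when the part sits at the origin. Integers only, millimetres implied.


translate([390, 117, 0]) cube([588, 575, 10]);
translate([390, 117, 10]) cube([588, 10, 360]);
translate([390, 682, 10]) cube([588, 10, 360]);
translate([390, 127, 10]) cube([10, 555, 360]);
translate([968, 127, 10]) cube([10, 555, 360]);


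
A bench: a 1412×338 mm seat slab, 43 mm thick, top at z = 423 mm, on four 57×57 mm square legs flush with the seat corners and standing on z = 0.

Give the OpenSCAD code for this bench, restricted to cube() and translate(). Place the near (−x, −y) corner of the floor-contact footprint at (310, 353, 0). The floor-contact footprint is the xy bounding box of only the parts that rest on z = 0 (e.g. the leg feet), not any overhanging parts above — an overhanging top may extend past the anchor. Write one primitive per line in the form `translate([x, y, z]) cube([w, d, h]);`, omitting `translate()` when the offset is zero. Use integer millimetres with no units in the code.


translate([310, 353, 380]) cube([1412, 338, 43]);
translate([310, 353, 0]) cube([57, 57, 380]);
translate([310, 634, 0]) cube([57, 57, 380]);
translate([1665, 353, 0]) cube([57, 57, 380]);
translate([1665, 634, 0]) cube([57, 57, 380]);


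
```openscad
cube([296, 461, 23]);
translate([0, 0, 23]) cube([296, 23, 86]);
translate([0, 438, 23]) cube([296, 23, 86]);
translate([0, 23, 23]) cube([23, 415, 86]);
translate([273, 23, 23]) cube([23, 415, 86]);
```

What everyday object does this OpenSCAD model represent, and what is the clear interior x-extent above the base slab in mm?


An open box. The internal width is 250 mm.

A 296×461 base slab with four walls standing on it — an open box. The base is 296 mm wide and the walls are 23 mm thick, so the internal width is 296 − 2 × 23 = 250 mm.


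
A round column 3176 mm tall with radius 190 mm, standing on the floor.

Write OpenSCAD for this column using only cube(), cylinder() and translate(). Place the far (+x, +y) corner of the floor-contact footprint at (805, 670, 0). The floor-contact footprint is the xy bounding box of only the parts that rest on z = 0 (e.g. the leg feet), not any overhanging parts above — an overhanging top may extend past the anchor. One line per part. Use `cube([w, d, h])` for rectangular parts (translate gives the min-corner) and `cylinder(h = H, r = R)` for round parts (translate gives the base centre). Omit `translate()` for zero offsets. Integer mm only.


translate([615, 480, 0]) cylinder(h = 3176, r = 190);


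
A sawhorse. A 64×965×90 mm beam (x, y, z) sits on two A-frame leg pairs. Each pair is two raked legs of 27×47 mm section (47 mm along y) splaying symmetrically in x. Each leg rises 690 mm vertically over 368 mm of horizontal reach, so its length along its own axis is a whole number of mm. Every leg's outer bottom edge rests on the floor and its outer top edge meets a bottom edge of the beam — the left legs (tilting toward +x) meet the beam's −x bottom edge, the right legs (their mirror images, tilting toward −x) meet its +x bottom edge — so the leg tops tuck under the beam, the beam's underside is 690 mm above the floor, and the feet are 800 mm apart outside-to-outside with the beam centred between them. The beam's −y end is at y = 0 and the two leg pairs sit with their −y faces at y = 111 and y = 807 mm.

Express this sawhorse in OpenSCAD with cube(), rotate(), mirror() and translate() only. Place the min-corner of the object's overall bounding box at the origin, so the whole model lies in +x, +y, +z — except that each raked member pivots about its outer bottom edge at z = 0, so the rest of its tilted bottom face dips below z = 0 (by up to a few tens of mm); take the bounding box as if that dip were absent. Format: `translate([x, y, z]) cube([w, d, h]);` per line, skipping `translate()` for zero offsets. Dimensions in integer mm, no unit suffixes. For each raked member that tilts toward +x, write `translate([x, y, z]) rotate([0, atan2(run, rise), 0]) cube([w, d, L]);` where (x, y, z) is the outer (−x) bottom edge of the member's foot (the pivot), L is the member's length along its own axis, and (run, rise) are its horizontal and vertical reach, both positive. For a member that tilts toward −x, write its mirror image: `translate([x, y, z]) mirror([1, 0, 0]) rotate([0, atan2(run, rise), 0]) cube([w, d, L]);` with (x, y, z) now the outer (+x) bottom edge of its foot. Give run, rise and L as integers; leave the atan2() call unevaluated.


translate([368, 0, 690]) cube([64, 965, 90]);
translate([0, 111, 0]) rotate([0, atan2(368, 690), 0]) cube([27, 47, 782]);
translate([800, 111, 0]) mirror([1, 0, 0]) rotate([0, atan2(368, 690), 0]) cube([27, 47, 782]);
translate([0, 807, 0]) rotate([0, atan2(368, 690), 0]) cube([27, 47, 782]);
translate([800, 807, 0]) mirror([1, 0, 0]) rotate([0, atan2(368, 690), 0]) cube([27, 47, 782]);


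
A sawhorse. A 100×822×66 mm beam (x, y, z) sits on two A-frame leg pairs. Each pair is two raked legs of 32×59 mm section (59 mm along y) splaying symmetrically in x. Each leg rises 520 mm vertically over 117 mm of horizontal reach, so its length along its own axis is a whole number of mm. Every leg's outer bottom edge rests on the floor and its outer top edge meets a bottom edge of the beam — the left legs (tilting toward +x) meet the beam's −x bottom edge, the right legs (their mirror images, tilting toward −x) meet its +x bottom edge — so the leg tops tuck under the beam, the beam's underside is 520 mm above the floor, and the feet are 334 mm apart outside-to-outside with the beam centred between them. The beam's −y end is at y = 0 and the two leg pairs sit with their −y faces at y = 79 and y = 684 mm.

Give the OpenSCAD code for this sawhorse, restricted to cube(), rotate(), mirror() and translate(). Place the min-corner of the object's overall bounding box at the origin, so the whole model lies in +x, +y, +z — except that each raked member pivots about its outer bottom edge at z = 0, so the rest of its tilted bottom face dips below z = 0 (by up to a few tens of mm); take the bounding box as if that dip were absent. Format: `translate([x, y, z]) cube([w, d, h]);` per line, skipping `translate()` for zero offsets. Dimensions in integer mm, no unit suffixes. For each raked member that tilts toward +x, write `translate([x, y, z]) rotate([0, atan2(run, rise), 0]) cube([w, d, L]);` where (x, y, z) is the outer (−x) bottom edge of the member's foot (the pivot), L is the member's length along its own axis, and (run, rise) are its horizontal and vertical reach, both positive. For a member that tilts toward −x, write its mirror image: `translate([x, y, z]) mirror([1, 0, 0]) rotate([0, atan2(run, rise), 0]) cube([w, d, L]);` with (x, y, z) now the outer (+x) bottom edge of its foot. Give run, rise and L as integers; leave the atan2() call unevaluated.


// leg length = √(117² + 520²) = 533
// right-leg outer foot x = 2·117 + 100 = 334
// beam min-corner = (117, 0, 520)
translate([117, 0, 520]) cube([100, 822, 66]);
translate([0, 79, 0]) rotate([0, atan2(117, 520), 0]) cube([32, 59, 533]);
translate([334, 79, 0]) mirror([1, 0, 0]) rotate([0, atan2(117, 520), 0]) cube([32, 59, 533]);
translate([0, 684, 0]) rotate([0, atan2(117, 520), 0]) cube([32, 59, 533]);
translate([334, 684, 0]) mirror([1, 0, 0]) rotate([0, atan2(117, 520), 0]) cube([32, 59, 533]);


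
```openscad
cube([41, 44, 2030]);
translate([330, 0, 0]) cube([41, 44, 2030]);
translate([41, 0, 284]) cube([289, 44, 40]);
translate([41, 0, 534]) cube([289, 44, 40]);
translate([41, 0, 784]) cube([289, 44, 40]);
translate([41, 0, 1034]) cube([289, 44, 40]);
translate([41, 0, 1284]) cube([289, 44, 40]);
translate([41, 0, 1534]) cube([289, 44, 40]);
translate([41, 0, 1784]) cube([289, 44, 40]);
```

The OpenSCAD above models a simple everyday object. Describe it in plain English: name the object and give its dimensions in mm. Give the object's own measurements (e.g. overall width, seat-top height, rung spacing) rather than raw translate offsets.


A straight ladder. Two 41×44 mm vertical rails, 2030 mm tall, stand 371 mm apart (outside-to-outside) with their front faces coplanar on the −y side. 7 rungs, each 44 mm deep and 40 mm tall, span between the inner faces of the rails, front faces flush with the rails. The lowest rung's underside is at z = 284 mm and rungs are spaced 250 mm apart (underside to underside).


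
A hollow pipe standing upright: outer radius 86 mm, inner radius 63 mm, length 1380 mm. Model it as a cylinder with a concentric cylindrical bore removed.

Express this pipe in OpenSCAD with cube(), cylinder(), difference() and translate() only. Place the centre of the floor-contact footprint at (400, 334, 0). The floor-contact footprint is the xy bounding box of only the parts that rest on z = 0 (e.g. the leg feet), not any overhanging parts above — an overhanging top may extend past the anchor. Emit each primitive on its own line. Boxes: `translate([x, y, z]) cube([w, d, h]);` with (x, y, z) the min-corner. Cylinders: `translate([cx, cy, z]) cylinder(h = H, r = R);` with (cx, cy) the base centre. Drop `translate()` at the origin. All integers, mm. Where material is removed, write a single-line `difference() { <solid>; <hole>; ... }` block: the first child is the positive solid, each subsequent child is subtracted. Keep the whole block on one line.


difference() { translate([400, 334, 0]) cylinder(h = 1380, r = 86); translate([400, 334, 0]) cylinder(h = 1380, r = 63); }


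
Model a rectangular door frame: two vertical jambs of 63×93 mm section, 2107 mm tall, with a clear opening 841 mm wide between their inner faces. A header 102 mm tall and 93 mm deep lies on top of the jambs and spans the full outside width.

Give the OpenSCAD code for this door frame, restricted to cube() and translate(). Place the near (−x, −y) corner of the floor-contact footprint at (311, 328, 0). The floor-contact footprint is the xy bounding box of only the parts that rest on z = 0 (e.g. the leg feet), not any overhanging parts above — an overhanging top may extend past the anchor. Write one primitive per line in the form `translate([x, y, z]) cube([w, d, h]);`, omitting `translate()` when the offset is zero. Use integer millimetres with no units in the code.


translate([311, 328, 0]) cube([63, 93, 2107]);
translate([1215, 328, 0]) cube([63, 93, 2107]);
translate([311, 328, 2107]) cube([967, 93, 102]);


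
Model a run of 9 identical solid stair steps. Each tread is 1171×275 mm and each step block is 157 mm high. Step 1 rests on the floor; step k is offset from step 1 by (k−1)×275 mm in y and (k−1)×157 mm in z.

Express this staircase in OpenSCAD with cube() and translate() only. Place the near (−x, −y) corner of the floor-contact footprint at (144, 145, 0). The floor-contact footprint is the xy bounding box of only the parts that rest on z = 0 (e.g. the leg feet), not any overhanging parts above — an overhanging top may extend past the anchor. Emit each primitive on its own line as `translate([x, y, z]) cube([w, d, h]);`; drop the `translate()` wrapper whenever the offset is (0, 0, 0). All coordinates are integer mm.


translate([144, 145, 0]) cube([1171, 275, 157]);
translate([144, 420, 157]) cube([1171, 275, 157]);
translate([144, 695, 314]) cube([1171, 275, 157]);
translate([144, 970, 471]) cube([1171, 275, 157]);
translate([144, 1245, 628]) cube([1171, 275, 157]);
translate([144, 1520, 785]) cube([1171, 275, 157]);
translate([144, 1795, 942]) cube([1171, 275, 157]);
translate([144, 2070, 1099]) cube([1171, 275, 157]);
translate([144, 2345, 1256]) cube([1171, 275, 157]);


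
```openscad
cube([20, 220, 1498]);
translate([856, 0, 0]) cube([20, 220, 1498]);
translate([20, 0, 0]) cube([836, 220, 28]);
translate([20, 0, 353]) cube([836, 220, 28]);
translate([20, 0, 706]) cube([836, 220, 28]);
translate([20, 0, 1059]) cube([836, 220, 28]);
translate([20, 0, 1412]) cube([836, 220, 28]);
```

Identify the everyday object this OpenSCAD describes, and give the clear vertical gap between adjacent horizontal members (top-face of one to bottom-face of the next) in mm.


A bookshelf. The clear shelf gap is 325 mm.

Two tall side panels with 5 horizontal boards between them — a bookshelf. The first two shelf undersides are at z = 0 and z = 353; with shelf thickness 28, the clear gap is 353 − 0 − 28 = 325 mm.


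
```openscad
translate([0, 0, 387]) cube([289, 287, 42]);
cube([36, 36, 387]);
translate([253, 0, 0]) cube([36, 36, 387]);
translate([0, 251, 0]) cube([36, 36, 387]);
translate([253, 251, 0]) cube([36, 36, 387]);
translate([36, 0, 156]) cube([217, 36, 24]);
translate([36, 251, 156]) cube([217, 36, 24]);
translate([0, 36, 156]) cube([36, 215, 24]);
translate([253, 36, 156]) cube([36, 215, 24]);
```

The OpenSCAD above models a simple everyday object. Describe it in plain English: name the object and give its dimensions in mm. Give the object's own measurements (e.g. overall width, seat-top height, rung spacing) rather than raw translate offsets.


A four-legged stool. The seat is a 289×287×42 mm slab whose top surface is at z = 429 mm; four square legs, each 36×36 mm in cross-section, run from the floor (z = 0) to the underside of the seat, each flush with a corner of the seat. Four stretchers, 36 mm wide and 24 mm tall, connect adjacent legs with their undersides at z = 156 mm, each running between the inner faces of the legs it joins and aligned with the legs' outer faces on the other axis.


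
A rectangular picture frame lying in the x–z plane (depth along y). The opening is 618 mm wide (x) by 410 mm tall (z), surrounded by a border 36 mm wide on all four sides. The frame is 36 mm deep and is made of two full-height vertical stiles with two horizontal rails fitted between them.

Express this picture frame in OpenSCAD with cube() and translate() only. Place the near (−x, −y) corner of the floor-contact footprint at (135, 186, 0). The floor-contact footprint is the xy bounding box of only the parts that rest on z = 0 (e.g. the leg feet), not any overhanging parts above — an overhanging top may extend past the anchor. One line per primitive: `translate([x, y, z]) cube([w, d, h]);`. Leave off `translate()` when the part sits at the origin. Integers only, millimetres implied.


translate([135, 186, 0]) cube([36, 36, 482]);
translate([789, 186, 0]) cube([36, 36, 482]);
translate([171, 186, 0]) cube([618, 36, 36]);
translate([171, 186, 446]) cube([618, 36, 36]);


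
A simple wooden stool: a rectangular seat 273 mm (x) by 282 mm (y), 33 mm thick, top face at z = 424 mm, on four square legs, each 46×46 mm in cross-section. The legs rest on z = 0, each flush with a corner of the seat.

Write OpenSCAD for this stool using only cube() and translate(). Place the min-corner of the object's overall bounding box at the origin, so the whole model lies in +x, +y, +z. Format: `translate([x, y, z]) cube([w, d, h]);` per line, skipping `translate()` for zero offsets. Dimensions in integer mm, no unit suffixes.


// leg_h = 424 - 33 = 391
translate([0, 0, 391]) cube([273, 282, 33]);
cube([46, 46, 391]);
translate([227, 0, 0]) cube([46, 46, 391]);
translate([0, 236, 0]) cube([46, 46, 391]);
translate([227, 236, 0]) cube([46, 46, 391]);


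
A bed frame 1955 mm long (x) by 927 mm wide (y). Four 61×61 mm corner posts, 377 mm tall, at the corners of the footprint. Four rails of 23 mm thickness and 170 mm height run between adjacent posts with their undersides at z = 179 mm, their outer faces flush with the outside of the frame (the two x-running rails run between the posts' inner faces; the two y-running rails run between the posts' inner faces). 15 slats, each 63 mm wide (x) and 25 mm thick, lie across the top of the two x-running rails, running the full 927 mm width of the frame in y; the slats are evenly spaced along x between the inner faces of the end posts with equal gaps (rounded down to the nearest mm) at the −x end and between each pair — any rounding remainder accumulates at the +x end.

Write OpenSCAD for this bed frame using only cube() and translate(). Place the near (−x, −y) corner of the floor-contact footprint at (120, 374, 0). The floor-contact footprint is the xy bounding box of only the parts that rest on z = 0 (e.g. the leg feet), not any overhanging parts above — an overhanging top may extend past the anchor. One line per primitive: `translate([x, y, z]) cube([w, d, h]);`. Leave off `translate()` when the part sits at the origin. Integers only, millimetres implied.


translate([120, 374, 0]) cube([61, 61, 377]);
translate([120, 1240, 0]) cube([61, 61, 377]);
translate([2014, 374, 0]) cube([61, 61, 377]);
translate([2014, 1240, 0]) cube([61, 61, 377]);
translate([181, 374, 179]) cube([1833, 23, 170]);
translate([181, 1278, 179]) cube([1833, 23, 170]);
translate([120, 435, 179]) cube([23, 805, 170]);
translate([2052, 435, 179]) cube([23, 805, 170]);
translate([236, 374, 349]) cube([63, 927, 25]);
translate([354, 374, 349]) cube([63, 927, 25]);
translate([472, 374, 349]) cube([63, 927, 25]);
translate([590, 374, 349]) cube([63, 927, 25]);
translate([708, 374, 349]) cube([63, 927, 25]);
translate([826, 374, 349]) cube([63, 927, 25]);
translate([944, 374, 349]) cube([63, 927, 25]);
translate([1062, 374, 349]) cube([63, 927, 25]);
translate([1180, 374, 349]) cube([63, 927, 25]);
translate([1298, 374, 349]) cube([63, 927, 25]);
translate([1416, 374, 349]) cube([63, 927, 25]);
translate([1534, 374, 349]) cube([63, 927, 25]);
translate([1652, 374, 349]) cube([63, 927, 25]);
translate([1770, 374, 349]) cube([63, 927, 25]);
translate([1888, 374, 349]) cube([63, 927, 25]);


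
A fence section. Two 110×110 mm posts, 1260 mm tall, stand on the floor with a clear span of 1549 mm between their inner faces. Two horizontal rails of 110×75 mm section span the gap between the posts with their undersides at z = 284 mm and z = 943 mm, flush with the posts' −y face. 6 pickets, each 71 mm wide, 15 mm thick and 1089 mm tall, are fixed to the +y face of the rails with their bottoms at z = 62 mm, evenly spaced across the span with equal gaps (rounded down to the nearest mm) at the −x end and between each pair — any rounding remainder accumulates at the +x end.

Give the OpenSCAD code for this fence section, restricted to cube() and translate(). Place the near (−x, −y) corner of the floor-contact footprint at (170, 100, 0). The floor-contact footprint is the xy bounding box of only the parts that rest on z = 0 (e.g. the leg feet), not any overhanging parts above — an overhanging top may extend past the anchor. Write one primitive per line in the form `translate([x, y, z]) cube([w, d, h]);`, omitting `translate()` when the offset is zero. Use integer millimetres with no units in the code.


translate([170, 100, 0]) cube([110, 110, 1260]);
translate([1829, 100, 0]) cube([110, 110, 1260]);
translate([280, 100, 284]) cube([1549, 110, 75]);
translate([280, 100, 943]) cube([1549, 110, 75]);
translate([440, 210, 62]) cube([71, 15, 1089]);
translate([671, 210, 62]) cube([71, 15, 1089]);
translate([902, 210, 62]) cube([71, 15, 1089]);
translate([1133, 210, 62]) cube([71, 15, 1089]);
translate([1364, 210, 62]) cube([71, 15, 1089]);
translate([1595, 210, 62]) cube([71, 15, 1089]);


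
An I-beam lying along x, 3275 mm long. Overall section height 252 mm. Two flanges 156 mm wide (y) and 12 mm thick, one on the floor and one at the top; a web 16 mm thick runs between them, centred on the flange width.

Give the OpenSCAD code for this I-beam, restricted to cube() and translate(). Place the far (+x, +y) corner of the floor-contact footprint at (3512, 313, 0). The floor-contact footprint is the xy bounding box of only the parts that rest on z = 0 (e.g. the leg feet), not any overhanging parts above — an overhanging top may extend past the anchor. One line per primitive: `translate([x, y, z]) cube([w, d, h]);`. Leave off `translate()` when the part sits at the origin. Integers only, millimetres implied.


translate([237, 157, 0]) cube([3275, 156, 12]);
translate([237, 227, 12]) cube([3275, 16, 228]);
translate([237, 157, 240]) cube([3275, 156, 12]);


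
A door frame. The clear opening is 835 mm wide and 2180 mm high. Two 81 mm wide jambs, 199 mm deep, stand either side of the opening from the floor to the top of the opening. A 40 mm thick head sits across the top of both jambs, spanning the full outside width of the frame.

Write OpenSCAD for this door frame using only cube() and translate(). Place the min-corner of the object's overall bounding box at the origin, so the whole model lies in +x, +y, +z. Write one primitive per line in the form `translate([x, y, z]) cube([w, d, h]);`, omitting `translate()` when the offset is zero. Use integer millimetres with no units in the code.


cube([81, 199, 2180]);
translate([916, 0, 0]) cube([81, 199, 2180]);
translate([0, 0, 2180]) cube([997, 199, 40]);


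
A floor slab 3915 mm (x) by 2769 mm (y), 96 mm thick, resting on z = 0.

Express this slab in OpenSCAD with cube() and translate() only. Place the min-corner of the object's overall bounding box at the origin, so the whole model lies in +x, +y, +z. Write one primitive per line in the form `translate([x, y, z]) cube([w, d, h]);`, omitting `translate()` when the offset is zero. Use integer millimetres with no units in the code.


cube([3915, 2769, 96]);


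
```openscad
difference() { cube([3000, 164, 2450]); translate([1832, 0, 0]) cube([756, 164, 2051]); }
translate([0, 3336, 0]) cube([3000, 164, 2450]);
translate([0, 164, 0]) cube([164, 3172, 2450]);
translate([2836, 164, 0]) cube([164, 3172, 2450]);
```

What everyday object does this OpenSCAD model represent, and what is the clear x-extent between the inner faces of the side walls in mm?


A single room. The interior width is 2672 mm.

Four walls enclosing a rectangle with a door in the front wall — a room. Outside width 3000 minus two 164 mm walls gives 2672 mm.


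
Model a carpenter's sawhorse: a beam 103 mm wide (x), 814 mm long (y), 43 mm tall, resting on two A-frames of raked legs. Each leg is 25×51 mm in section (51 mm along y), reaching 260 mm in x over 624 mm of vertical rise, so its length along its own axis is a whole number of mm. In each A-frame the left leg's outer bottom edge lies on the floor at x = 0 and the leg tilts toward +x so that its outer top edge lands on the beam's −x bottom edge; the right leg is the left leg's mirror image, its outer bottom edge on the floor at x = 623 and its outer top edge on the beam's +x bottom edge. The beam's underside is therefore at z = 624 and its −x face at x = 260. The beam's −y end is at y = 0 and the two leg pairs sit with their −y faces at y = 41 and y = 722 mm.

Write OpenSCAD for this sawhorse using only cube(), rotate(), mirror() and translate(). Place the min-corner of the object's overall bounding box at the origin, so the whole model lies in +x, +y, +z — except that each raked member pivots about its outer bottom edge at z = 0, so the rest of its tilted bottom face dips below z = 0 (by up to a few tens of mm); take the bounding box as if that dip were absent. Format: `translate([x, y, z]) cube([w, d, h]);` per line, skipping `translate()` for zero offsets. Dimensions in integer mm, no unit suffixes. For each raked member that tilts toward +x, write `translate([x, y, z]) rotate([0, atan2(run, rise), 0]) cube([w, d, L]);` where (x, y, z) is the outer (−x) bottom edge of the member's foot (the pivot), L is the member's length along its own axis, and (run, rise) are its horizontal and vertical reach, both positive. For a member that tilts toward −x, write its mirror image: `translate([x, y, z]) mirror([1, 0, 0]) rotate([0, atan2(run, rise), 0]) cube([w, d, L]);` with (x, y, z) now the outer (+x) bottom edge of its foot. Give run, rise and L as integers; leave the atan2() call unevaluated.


// leg length = √(260² + 624²) = 676
// right-leg outer foot x = 2·260 + 103 = 623
// beam min-corner = (260, 0, 624)
translate([260, 0, 624]) cube([103, 814, 43]);
translate([0, 41, 0]) rotate([0, atan2(260, 624), 0]) cube([25, 51, 676]);
translate([623, 41, 0]) mirror([1, 0, 0]) rotate([0, atan2(260, 624), 0]) cube([25, 51, 676]);
translate([0, 722, 0]) rotate([0, atan2(260, 624), 0]) cube([25, 51, 676]);
translate([623, 722, 0]) mirror([1, 0, 0]) rotate([0, atan2(260, 624), 0]) cube([25, 51, 676]);


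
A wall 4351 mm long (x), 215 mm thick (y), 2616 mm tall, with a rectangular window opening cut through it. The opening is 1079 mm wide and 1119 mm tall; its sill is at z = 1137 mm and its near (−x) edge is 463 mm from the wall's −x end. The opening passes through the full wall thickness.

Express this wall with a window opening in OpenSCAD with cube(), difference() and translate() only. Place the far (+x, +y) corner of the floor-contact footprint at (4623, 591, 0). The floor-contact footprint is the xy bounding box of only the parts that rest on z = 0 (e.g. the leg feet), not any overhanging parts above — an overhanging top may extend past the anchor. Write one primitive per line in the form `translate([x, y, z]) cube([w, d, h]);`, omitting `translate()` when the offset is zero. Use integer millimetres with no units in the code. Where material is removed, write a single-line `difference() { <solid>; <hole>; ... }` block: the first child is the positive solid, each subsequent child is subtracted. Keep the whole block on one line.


difference() { translate([272, 376, 0]) cube([4351, 215, 2616]); translate([735, 376, 1137]) cube([1079, 215, 1119]); }


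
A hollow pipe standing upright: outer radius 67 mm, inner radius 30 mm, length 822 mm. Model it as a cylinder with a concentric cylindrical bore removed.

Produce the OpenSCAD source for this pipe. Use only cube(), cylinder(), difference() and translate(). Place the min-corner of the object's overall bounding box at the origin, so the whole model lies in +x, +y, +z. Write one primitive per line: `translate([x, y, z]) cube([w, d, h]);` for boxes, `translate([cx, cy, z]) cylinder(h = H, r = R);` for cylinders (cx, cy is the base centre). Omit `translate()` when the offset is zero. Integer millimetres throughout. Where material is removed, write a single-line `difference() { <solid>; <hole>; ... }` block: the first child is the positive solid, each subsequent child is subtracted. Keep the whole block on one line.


difference() { translate([67, 67, 0]) cylinder(h = 822, r = 67); translate([67, 67, 0]) cylinder(h = 822, r = 30); }


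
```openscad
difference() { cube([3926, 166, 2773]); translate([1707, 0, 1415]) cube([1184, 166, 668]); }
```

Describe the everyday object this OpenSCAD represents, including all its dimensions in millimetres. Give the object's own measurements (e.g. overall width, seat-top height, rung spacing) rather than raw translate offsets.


A wall 3926 mm long (x), 166 mm thick (y), 2773 mm tall, with a rectangular window opening cut through it. The opening is 1184 mm wide and 668 mm tall; its sill is at z = 1415 mm and its near (−x) edge is 1707 mm from the wall's −x end. The opening passes through the full wall thickness.


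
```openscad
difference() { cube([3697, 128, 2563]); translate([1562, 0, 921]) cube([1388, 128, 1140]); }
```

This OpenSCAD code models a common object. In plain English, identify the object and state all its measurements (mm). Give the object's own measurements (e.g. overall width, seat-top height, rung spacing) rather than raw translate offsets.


A wall 3697 mm long (x), 128 mm thick (y), 2563 mm tall, with a rectangular window opening cut through it. The opening is 1388 mm wide and 1140 mm tall; its sill is at z = 921 mm and its near (−x) edge is 1562 mm from the wall's −x end. The opening passes through the full wall thickness.


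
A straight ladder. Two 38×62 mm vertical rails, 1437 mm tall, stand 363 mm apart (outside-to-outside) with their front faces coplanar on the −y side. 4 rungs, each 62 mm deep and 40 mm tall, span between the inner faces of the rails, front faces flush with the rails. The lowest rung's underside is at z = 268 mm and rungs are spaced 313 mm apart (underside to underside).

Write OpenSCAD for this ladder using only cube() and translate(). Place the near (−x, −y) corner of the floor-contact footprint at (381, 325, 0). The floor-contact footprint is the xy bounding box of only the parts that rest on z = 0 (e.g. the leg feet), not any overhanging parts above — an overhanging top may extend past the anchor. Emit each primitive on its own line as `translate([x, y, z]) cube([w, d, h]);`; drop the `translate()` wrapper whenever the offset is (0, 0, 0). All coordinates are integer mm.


// rung span = 363 - 2*38 = 287
// rung[k] z = 268 + k*313
translate([381, 325, 0]) cube([38, 62, 1437]);
translate([706, 325, 0]) cube([38, 62, 1437]);
translate([419, 325, 268]) cube([287, 62, 40]);
translate([419, 325, 581]) cube([287, 62, 40]);
translate([419, 325, 894]) cube([287, 62, 40]);
translate([419, 325, 1207]) cube([287, 62, 40]);


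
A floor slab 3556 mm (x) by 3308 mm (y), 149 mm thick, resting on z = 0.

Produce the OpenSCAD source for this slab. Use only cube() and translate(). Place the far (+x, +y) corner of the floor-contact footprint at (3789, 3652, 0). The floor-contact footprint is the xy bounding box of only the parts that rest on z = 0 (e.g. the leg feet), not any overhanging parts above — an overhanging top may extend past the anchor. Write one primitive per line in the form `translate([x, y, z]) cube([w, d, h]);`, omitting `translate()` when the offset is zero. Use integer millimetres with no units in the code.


translate([233, 344, 0]) cube([3556, 3308, 149]);


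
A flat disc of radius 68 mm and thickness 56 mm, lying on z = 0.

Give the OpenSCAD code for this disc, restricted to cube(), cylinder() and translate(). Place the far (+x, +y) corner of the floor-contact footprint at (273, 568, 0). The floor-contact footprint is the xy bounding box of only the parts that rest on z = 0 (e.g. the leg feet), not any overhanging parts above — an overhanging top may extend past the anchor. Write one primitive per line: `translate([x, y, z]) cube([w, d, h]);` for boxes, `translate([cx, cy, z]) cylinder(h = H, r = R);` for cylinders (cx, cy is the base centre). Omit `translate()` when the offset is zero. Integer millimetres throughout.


translate([205, 500, 0]) cylinder(h = 56, r = 68);


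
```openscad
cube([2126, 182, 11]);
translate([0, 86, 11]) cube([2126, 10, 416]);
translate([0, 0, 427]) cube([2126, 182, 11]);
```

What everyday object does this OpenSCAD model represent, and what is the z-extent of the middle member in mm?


An I-beam. The web height is 416 mm.

Two wide flanges with a thin centred web — an I-beam. Overall 438 mm minus two 11 mm flanges gives a web of 438 − 2·11 = 416 mm.


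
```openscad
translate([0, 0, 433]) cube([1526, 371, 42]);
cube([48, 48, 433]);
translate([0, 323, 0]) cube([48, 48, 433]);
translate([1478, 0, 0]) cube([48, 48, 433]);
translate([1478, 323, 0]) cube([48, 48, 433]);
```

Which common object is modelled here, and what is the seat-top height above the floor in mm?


A bench. The seat-top height is 475 mm.

A long slab on four corner posts — a bench. The slab sits at z = 433 with thickness 42, so the top is 433 + 42 = 475 mm.


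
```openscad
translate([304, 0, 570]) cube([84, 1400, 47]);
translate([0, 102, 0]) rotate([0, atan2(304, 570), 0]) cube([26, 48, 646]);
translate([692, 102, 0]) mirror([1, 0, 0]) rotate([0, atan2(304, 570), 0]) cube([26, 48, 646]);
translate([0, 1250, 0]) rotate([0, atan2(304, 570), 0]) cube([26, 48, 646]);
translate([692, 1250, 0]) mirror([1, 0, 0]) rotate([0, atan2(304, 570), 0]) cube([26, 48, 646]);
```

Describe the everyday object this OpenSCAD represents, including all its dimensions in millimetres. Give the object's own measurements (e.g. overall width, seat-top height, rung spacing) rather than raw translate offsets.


A sawhorse. A 84×1400×47 mm beam (x, y, z) sits on two A-frame leg pairs. Each pair is two raked legs of 26×48 mm section (48 mm along y) splaying symmetrically in x. Each leg rises 570 mm vertically over 304 mm of horizontal reach and is 646 mm long along its own axis. Every leg's outer bottom edge rests on the floor and its outer top edge meets a bottom edge of the beam — the left legs (tilting toward +x) meet the beam's −x bottom edge, the right legs (their mirror images, tilting toward −x) meet its +x bottom edge — so the leg tops tuck under the beam, the beam's underside is 570 mm above the floor, and the feet are 692 mm apart outside-to-outside with the beam centred between them. The two leg pairs are set in 102 mm from either end of the beam.


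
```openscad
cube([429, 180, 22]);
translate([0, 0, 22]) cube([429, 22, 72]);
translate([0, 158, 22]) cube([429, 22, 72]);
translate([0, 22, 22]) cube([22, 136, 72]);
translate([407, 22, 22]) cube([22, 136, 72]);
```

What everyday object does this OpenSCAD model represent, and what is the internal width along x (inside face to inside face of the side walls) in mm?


An open box. The internal width is 385 mm.

A 429×180 base slab with four walls standing on it — an open box. The base is 429 mm wide and the walls are 22 mm thick, so the internal width is 429 − 2 × 22 = 385 mm.
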